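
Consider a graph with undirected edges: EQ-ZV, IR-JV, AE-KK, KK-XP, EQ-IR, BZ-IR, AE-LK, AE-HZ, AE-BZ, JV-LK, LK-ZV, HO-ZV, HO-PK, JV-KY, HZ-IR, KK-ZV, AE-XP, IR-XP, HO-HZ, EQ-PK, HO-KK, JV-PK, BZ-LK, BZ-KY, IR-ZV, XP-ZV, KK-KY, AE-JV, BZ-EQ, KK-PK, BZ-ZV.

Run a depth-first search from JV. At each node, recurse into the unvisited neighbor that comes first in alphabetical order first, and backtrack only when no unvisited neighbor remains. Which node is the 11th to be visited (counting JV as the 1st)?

XP

Visit JV
JV → AE
AE → BZ
BZ → EQ
EQ → IR
IR → HZ
HZ → HO
HO → KK
KK → KY
KK → PK
KK → XP
XP → ZV
ZV → LK

Visit order: JV, AE, BZ, EQ, IR, HZ, HO, KK, KY, PK, XP, ZV, LK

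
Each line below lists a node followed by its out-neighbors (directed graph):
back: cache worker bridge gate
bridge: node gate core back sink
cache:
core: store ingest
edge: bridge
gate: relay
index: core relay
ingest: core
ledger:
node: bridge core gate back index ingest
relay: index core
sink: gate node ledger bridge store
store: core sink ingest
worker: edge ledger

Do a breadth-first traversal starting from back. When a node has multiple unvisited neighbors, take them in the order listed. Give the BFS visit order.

Visit back; enqueue cache, worker, bridge, gate → queue [cache, worker, bridge, gate]
Visit cache → queue [worker, bridge, gate]
Visit worker; enqueue edge, ledger → queue [bridge, gate, edge, ledger]
Visit bridge; enqueue node, core, sink → queue [gate, edge, ledger, node, core, sink]
Visit gate; enqueue relay → queue [edge, ledger, node, core, sink, relay]
Visit edge → queue [ledger, node, core, sink, relay]
Visit ledger → queue [node, core, sink, relay]
Visit node; enqueue index, ingest → queue [core, sink, relay, index, ingest]
Visit core; enqueue store → queue [sink, relay, index, ingest, store]
Visit sink → queue [relay, index, ingest, store]
Visit relay → queue [index, ingest, store]
Visit index → queue [ingest, store]
Visit ingest → queue [store]
Visit store → queue []

back, cache, worker, bridge, gate, edge, ledger, node, core, sink, relay, index, ingest, store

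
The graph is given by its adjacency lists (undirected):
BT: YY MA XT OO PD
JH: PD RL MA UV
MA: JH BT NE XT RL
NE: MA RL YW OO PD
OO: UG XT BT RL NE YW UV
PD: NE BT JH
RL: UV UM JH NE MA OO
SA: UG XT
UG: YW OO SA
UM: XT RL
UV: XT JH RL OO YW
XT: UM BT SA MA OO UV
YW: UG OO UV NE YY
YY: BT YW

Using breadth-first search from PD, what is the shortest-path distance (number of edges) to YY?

Level 0: PD
Level 1: BT, JH, NE
Level 2: MA, OO, RL, UV, XT, YW, YY
Level 3: SA, UG, UM
YY first appears at level 2.

2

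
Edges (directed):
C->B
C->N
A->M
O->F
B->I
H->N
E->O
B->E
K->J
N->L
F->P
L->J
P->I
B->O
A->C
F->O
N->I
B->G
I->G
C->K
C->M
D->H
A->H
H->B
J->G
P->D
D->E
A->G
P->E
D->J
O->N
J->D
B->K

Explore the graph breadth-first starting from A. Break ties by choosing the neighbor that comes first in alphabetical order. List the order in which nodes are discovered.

Visit A; enqueue C, G, H, M → queue [C, G, H, M]
Visit C; enqueue B, K, N → queue [G, H, M, B, K, N]
Visit G → queue [H, M, B, K, N]
Visit H → queue [M, B, K, N]
Visit M → queue [B, K, N]
Visit B; enqueue E, I, O → queue [K, N, E, I, O]
Visit K; enqueue J → queue [N, E, I, O, J]
Visit N; enqueue L → queue [E, I, O, J, L]
Visit E → queue [I, O, J, L]
Visit I → queue [O, J, L]
Visit O; enqueue F → queue [J, L, F]
Visit J; enqueue D → queue [L, F, D]
Visit L → queue [F, D]
Visit F; enqueue P → queue [D, P]
Visit D → queue [P]
Visit P → queue []

A, C, G, H, M, B, K, N, E, I, O, J, L, F, D, P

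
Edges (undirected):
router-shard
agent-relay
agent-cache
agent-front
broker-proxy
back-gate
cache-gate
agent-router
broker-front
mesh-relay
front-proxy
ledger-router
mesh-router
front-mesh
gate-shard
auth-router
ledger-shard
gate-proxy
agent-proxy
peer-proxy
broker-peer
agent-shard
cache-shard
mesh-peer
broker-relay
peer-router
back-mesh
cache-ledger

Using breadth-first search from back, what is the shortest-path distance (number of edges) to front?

Level 0: back
Level 1: gate, mesh
Level 2: cache, front, peer, proxy, relay, router, shard
Level 3: agent, auth, broker, ledger
front first appears at level 2.

2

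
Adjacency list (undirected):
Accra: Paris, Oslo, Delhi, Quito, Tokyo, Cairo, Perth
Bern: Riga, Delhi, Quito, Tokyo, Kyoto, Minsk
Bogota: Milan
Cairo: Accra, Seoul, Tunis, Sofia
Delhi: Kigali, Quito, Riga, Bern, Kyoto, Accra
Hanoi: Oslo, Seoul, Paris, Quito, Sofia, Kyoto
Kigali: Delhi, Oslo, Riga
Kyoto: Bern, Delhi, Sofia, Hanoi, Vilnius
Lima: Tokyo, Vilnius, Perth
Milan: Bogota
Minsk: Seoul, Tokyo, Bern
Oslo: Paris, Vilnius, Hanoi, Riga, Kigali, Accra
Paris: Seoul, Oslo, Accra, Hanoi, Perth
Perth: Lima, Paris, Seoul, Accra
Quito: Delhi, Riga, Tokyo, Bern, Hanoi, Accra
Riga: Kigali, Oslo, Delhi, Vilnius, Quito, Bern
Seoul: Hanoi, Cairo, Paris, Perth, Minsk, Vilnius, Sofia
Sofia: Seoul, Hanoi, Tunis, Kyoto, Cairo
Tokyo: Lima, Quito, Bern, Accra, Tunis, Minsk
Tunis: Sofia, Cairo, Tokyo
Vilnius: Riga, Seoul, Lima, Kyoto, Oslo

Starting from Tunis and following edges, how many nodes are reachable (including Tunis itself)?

19

BFS from Tunis visits: Tunis, Tokyo, Sofia, Cairo, Quito, Minsk, Lima, Bern, Accra, Seoul, Kyoto, Hanoi, Riga, Delhi, Vilnius, Perth, Paris, Oslo, Kigali
Reachable nodes: 19 of 21 total.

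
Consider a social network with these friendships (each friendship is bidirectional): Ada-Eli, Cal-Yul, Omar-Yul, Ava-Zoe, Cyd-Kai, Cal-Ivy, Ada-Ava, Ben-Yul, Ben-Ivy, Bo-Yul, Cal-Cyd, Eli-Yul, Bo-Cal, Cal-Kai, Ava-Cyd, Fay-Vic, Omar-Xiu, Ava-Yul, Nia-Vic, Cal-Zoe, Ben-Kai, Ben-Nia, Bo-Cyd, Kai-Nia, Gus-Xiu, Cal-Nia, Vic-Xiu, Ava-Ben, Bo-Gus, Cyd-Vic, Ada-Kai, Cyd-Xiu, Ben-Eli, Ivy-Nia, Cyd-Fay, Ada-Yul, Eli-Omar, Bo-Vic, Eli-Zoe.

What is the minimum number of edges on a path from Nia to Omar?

3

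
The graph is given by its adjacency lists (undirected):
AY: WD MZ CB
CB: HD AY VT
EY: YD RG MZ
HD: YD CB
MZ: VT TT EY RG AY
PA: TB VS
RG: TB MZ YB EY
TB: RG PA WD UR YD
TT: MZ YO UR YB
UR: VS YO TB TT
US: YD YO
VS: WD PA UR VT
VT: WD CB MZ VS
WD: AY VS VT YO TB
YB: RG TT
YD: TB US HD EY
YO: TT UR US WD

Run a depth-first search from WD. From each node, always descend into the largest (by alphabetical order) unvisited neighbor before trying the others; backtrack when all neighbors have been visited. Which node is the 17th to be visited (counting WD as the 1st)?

PA

Visit WD
WD → YO
YO → US
US → YD
YD → TB
TB → UR
UR → VS
VS → VT
VT → MZ
MZ → TT
TT → YB
YB → RG
RG → EY
MZ → AY
AY → CB
CB → HD
VS → PA

Visit order: WD, YO, US, YD, TB, UR, VS, VT, MZ, TT, YB, RG, EY, AY, CB, HD, PA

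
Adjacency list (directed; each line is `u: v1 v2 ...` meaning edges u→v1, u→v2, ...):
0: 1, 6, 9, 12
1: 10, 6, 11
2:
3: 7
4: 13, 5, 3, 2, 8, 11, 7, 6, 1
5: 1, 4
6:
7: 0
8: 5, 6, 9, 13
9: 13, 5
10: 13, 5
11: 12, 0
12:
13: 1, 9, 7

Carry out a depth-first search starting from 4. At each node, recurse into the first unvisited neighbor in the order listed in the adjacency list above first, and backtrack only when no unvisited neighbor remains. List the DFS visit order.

4 → 13 → 1 → 10 → 5 → 6 → 11 → 12 → 0 → 9 → 7 → 3 → 2 → 8

Visit 4
4 → 13
13 → 1
1 → 10
10 → 5
1 → 6
1 → 11
11 → 12
11 → 0
0 → 9
13 → 7
4 → 3
4 → 2
4 → 8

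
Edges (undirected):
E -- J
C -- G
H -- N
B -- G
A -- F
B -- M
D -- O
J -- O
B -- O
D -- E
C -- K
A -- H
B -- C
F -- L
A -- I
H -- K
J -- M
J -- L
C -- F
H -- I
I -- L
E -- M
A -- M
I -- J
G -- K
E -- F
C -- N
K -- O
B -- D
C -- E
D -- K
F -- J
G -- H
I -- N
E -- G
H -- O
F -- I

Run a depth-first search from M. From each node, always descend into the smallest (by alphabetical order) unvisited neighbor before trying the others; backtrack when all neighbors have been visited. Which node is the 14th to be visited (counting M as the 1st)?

Visit M
M → A
A → F
F → C
C → B
B → D
D → E
E → G
G → H
H → I
I → J
J → L
J → O
O → K
I → N

Visit order: M, A, F, C, B, D, E, G, H, I, J, L, O, K, N

K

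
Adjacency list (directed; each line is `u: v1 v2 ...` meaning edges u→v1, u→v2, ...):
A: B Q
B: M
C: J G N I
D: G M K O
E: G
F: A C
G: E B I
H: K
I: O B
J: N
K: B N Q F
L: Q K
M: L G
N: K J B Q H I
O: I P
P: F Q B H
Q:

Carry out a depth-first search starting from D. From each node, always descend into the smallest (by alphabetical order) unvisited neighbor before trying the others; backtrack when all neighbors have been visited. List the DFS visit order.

Visit D
D → G
G → B
B → M
M → L
L → K
K → F
F → A
A → Q
F → C
C → I
I → O
O → P
P → H
C → J
J → N
G → E

D -> G -> B -> M -> L -> K -> F -> A -> Q -> C -> I -> O -> P -> H -> J -> N -> E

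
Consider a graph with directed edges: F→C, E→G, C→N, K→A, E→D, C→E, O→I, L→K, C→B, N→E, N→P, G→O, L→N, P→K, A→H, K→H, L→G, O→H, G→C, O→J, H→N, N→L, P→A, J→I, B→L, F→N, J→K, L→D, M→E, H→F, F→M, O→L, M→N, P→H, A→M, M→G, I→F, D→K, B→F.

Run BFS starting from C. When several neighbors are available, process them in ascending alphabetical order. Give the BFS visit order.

C → B → E → N → F → L → D → G → P → M → K → O → A → H → I → J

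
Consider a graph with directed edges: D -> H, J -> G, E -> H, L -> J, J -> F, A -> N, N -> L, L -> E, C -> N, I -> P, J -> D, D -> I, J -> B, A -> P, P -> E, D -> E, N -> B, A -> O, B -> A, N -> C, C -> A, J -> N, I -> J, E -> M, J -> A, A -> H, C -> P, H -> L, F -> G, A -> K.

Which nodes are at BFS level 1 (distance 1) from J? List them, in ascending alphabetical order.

Level 0: J
Level 1: A, B, D, F, G, N
Level 2: C, E, H, I, K, L, O, P
Level 3: M

A, B, D, F, G, N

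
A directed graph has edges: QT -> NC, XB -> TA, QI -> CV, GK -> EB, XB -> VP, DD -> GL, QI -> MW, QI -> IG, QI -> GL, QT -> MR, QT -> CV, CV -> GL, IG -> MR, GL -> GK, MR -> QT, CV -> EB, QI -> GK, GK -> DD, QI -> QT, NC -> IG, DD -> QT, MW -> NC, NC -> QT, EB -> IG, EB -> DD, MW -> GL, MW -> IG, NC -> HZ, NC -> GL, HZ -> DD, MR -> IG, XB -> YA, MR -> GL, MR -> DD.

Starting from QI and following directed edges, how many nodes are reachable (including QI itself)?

12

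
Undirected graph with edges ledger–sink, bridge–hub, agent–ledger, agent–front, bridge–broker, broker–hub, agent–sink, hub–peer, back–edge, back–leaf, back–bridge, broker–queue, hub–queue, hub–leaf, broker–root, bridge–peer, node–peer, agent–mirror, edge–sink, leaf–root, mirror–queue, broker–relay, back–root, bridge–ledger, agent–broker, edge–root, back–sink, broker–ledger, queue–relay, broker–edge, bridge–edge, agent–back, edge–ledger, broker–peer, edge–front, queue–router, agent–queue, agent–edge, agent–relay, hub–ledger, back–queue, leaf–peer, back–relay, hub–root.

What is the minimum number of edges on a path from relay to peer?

Level 0: relay
Level 1: agent, back, broker, queue
Level 2: bridge, edge, front, hub, leaf, ledger, mirror, peer, root, router, sink
Level 3: node
peer first appears at level 2.

2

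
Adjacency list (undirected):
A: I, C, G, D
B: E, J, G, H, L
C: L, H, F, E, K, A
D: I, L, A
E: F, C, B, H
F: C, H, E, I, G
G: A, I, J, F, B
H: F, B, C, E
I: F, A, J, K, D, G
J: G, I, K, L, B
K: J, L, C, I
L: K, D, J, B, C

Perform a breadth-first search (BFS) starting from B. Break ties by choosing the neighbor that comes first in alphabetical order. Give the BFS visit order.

Visit B; enqueue E, G, H, J, L → queue [E, G, H, J, L]
Visit E; enqueue C, F → queue [G, H, J, L, C, F]
Visit G; enqueue A, I → queue [H, J, L, C, F, A, I]
Visit H → queue [J, L, C, F, A, I]
Visit J; enqueue K → queue [L, C, F, A, I, K]
Visit L; enqueue D → queue [C, F, A, I, K, D]
Visit C → queue [F, A, I, K, D]
Visit F → queue [A, I, K, D]
Visit A → queue [I, K, D]
Visit I → queue [K, D]
Visit K → queue [D]
Visit D → queue []

B E G H J L C F A I K D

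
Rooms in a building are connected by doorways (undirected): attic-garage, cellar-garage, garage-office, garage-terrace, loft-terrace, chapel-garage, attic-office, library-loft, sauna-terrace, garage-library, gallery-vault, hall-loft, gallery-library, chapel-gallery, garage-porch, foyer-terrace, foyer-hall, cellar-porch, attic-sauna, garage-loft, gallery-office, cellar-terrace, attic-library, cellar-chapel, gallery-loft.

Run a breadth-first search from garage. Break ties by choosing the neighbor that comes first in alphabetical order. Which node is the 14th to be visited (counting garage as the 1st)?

Visit garage; enqueue attic, cellar, chapel, library, loft, office, porch, terrace → queue [attic, cellar, chapel, library, loft, office, porch, terrace]
Visit attic; enqueue sauna → queue [cellar, chapel, library, loft, office, porch, terrace, sauna]
Visit cellar → queue [chapel, library, loft, office, porch, terrace, sauna]
Visit chapel; enqueue gallery → queue [library, loft, office, porch, terrace, sauna, gallery]
Visit library → queue [loft, office, porch, terrace, sauna, gallery]
Visit loft; enqueue hall → queue [office, porch, terrace, sauna, gallery, hall]
Visit office → queue [porch, terrace, sauna, gallery, hall]
Visit porch → queue [terrace, sauna, gallery, hall]
Visit terrace; enqueue foyer → queue [sauna, gallery, hall, foyer]
Visit sauna → queue [gallery, hall, foyer]
Visit gallery; enqueue vault → queue [hall, foyer, vault]
Visit hall → queue [foyer, vault]
Visit foyer → queue [vault]
Visit vault → queue []

Visit order: garage, attic, cellar, chapel, library, loft, office, porch, terrace, sauna, gallery, hall, foyer, vault

vault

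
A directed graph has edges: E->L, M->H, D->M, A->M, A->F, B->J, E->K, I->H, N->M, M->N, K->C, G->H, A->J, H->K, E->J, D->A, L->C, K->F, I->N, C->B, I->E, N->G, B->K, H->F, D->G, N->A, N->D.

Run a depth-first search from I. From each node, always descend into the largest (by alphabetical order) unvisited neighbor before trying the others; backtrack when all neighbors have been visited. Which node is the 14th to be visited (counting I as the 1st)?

Visit I
I → N
N → M
M → H
H → K
K → F
K → C
C → B
B → J
N → G
N → D
D → A
I → E
E → L

Visit order: I, N, M, H, K, F, C, B, J, G, D, A, E, L

L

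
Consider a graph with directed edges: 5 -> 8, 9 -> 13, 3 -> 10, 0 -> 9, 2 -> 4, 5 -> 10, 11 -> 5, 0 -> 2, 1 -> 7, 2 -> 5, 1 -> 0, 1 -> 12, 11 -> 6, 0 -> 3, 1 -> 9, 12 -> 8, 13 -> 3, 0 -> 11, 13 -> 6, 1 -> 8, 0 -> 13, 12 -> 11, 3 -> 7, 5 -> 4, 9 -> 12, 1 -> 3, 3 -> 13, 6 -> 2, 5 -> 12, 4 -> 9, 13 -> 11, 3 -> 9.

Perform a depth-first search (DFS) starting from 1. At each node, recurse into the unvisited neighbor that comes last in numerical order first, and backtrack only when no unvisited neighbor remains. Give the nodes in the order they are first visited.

Visit 1
1 → 12
12 → 11
11 → 6
6 → 2
2 → 5
5 → 10
5 → 8
5 → 4
4 → 9
9 → 13
13 → 3
3 → 7
1 → 0

1, 12, 11, 6, 2, 5, 10, 8, 4, 9, 13, 3, 7, 0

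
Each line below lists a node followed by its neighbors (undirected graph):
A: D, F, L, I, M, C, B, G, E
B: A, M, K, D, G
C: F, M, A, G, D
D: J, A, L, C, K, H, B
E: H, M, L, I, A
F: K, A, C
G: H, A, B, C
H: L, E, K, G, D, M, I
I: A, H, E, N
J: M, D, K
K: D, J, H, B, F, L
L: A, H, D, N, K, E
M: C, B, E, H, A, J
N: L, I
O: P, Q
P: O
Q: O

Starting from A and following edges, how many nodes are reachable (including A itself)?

BFS from A visits: A, D, F, L, I, M, C, B, G, E, J, K, H, N
Reachable nodes: 14 of 17 total.

14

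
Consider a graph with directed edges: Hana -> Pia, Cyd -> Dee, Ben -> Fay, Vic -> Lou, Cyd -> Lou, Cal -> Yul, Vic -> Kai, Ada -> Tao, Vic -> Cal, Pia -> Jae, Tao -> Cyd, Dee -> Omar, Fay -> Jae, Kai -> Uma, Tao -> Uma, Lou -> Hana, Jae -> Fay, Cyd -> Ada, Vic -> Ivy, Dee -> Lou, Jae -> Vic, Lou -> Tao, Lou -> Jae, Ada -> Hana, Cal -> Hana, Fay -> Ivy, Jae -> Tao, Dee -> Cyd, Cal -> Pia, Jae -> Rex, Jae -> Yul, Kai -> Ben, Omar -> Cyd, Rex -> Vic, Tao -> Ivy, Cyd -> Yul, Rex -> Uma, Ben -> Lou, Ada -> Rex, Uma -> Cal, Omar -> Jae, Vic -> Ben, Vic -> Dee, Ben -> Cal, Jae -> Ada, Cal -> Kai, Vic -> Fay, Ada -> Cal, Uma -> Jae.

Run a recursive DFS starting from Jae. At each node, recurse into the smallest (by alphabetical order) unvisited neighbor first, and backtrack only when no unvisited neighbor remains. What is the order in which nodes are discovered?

Jae -> Ada -> Cal -> Hana -> Pia -> Kai -> Ben -> Fay -> Ivy -> Lou -> Tao -> Cyd -> Dee -> Omar -> Yul -> Uma -> Rex -> Vic

Visit Jae
Jae → Ada
Ada → Cal
Cal → Hana
Hana → Pia
Cal → Kai
Kai → Ben
Ben → Fay
Fay → Ivy
Ben → Lou
Lou → Tao
Tao → Cyd
Cyd → Dee
Dee → Omar
Cyd → Yul
Tao → Uma
Ada → Rex
Rex → Vic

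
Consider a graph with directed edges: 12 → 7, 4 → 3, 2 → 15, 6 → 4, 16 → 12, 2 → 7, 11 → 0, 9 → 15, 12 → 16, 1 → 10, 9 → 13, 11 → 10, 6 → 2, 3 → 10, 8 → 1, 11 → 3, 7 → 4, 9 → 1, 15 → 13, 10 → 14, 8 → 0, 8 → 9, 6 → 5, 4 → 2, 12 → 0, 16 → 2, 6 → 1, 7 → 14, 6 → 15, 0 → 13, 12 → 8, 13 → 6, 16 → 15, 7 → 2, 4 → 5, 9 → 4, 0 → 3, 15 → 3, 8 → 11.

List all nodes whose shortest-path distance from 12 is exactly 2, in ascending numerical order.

1, 2, 3, 4, 9, 11, 13, 14, 15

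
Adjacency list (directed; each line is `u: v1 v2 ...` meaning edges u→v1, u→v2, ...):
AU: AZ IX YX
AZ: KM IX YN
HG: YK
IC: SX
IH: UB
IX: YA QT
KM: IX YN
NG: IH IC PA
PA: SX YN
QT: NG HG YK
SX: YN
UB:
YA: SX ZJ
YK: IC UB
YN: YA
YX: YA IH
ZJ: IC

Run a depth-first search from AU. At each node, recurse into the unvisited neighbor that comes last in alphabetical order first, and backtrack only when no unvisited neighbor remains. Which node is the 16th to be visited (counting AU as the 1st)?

Visit AU
AU → YX
YX → YA
YA → ZJ
ZJ → IC
IC → SX
SX → YN
YX → IH
IH → UB
AU → IX
IX → QT
QT → YK
QT → NG
NG → PA
QT → HG
AU → AZ
AZ → KM

Visit order: AU, YX, YA, ZJ, IC, SX, YN, IH, UB, IX, QT, YK, NG, PA, HG, AZ, KM

AZ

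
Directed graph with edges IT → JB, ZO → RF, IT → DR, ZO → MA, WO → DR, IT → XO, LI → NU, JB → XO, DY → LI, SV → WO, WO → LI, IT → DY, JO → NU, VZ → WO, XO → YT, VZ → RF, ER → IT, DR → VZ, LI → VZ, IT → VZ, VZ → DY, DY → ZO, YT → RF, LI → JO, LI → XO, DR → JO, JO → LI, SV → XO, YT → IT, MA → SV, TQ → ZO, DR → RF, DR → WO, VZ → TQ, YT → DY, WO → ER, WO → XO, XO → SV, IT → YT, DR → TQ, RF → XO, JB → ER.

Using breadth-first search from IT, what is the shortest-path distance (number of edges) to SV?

Level 0: IT
Level 1: DR, DY, JB, VZ, XO, YT
Level 2: ER, JO, LI, RF, SV, TQ, WO, ZO
Level 3: MA, NU
SV first appears at level 2.

2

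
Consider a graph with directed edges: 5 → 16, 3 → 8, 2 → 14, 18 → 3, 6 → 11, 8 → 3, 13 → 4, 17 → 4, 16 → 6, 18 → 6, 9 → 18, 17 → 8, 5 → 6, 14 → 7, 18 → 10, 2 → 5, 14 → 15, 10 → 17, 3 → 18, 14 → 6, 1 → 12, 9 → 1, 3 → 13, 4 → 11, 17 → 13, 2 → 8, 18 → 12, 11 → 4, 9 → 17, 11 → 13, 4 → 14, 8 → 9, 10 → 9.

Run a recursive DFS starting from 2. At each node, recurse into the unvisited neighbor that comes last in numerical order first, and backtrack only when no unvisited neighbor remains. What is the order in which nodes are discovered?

2, 14, 15, 7, 6, 11, 13, 4, 8, 9, 18, 12, 10, 17, 3, 1, 5, 16

Visit 2
2 → 14
14 → 15
14 → 7
14 → 6
6 → 11
11 → 13
13 → 4
2 → 8
8 → 9
9 → 18
18 → 12
18 → 10
10 → 17
18 → 3
9 → 1
2 → 5
5 → 16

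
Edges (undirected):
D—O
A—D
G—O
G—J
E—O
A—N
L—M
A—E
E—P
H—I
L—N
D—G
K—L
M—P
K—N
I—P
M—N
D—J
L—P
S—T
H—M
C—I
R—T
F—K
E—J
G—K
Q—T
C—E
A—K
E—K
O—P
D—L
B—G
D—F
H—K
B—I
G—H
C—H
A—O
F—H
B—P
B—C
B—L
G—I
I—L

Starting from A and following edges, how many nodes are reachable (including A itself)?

16

BFS from A visits: A, O, N, K, E, D, P, G, M, L, H, F, J, C, I, B
Reachable nodes: 16 of 20 total.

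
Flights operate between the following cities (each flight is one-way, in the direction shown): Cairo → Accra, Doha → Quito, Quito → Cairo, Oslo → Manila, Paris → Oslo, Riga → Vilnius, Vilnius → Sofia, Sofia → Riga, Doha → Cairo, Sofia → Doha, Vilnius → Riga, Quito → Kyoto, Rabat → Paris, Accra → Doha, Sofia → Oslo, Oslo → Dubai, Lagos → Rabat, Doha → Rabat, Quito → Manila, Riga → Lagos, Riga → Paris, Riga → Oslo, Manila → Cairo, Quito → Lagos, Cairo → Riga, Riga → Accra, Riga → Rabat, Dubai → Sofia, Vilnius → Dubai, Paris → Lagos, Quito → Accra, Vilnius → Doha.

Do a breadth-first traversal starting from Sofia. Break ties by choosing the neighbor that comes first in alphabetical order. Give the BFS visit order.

Sofia → Doha → Oslo → Riga → Cairo → Quito → Rabat → Dubai → Manila → Accra → Lagos → Paris → Vilnius → Kyoto

Visit Sofia; enqueue Doha, Oslo, Riga → queue [Doha, Oslo, Riga]
Visit Doha; enqueue Cairo, Quito, Rabat → queue [Oslo, Riga, Cairo, Quito, Rabat]
Visit Oslo; enqueue Dubai, Manila → queue [Riga, Cairo, Quito, Rabat, Dubai, Manila]
Visit Riga; enqueue Accra, Lagos, Paris, Vilnius → queue [Cairo, Quito, Rabat, Dubai, Manila, Accra, Lagos, Paris, Vilnius]
Visit Cairo → queue [Quito, Rabat, Dubai, Manila, Accra, Lagos, Paris, Vilnius]
Visit Quito; enqueue Kyoto → queue [Rabat, Dubai, Manila, Accra, Lagos, Paris, Vilnius, Kyoto]
Visit Rabat → queue [Dubai, Manila, Accra, Lagos, Paris, Vilnius, Kyoto]
Visit Dubai → queue [Manila, Accra, Lagos, Paris, Vilnius, Kyoto]
Visit Manila → queue [Accra, Lagos, Paris, Vilnius, Kyoto]
Visit Accra → queue [Lagos, Paris, Vilnius, Kyoto]
Visit Lagos → queue [Paris, Vilnius, Kyoto]
Visit Paris → queue [Vilnius, Kyoto]
Visit Vilnius → queue [Kyoto]
Visit Kyoto → queue []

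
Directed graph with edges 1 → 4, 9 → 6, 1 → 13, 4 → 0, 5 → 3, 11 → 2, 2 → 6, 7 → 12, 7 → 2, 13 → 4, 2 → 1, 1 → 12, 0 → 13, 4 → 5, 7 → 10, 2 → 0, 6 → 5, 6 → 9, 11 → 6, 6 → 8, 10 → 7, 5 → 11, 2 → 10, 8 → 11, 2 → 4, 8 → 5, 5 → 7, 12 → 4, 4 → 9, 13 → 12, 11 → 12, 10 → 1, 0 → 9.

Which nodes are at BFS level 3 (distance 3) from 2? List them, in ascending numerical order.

3, 11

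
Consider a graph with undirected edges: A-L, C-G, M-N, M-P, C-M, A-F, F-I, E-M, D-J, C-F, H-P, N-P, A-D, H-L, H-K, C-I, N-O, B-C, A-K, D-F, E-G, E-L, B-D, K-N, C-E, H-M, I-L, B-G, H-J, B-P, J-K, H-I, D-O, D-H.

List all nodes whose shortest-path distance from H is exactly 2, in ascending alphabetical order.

A, B, C, E, F, N, O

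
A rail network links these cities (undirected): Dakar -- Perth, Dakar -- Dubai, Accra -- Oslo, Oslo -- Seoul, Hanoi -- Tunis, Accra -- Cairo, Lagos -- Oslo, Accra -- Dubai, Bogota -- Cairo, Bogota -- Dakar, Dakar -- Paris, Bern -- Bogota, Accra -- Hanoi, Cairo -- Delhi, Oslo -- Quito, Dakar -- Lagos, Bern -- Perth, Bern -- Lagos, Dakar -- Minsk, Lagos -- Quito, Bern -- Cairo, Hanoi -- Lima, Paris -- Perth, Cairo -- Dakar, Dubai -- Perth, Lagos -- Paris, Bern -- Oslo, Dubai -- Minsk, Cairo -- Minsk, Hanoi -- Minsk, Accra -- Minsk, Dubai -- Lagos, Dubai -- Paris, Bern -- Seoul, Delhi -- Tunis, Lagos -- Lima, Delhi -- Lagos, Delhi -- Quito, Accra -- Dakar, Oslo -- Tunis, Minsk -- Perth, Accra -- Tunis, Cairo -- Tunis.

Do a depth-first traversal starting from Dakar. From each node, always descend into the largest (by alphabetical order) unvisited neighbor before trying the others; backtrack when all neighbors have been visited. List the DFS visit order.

Dakar → Perth → Paris → Lagos → Quito → Oslo → Tunis → Hanoi → Minsk → Dubai → Accra → Cairo → Delhi → Bogota → Bern → Seoul → Lima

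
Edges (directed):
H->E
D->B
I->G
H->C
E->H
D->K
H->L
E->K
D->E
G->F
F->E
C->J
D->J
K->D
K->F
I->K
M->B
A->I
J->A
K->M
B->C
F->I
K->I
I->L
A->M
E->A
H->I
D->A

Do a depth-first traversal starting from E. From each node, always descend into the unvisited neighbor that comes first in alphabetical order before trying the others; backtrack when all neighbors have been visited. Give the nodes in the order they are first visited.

Visit E
E → A
A → I
I → G
G → F
I → K
K → D
D → B
B → C
C → J
K → M
I → L
E → H

E → A → I → G → F → K → D → B → C → J → M → L → H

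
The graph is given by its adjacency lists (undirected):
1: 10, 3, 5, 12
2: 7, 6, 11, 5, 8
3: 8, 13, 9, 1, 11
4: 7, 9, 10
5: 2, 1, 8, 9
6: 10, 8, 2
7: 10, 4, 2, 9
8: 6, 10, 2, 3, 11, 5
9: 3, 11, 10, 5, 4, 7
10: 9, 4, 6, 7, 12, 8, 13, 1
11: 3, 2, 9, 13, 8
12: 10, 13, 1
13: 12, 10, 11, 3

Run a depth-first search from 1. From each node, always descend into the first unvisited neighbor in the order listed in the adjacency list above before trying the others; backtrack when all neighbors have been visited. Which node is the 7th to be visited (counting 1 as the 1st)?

2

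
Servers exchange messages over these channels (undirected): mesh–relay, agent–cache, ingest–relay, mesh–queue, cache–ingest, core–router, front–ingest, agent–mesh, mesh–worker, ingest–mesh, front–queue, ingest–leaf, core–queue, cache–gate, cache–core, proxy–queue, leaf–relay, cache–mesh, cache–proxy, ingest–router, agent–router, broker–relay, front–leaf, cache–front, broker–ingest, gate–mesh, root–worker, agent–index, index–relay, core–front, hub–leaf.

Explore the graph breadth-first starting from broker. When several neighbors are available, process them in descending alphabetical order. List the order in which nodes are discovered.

broker, relay, ingest, mesh, leaf, index, router, front, cache, worker, queue, gate, agent, hub, core, proxy, root

Visit broker; enqueue relay, ingest → queue [relay, ingest]
Visit relay; enqueue mesh, leaf, index → queue [ingest, mesh, leaf, index]
Visit ingest; enqueue router, front, cache → queue [mesh, leaf, index, router, front, cache]
Visit mesh; enqueue worker, queue, gate, agent → queue [leaf, index, router, front, cache, worker, queue, gate, agent]
Visit leaf; enqueue hub → queue [index, router, front, cache, worker, queue, gate, agent, hub]
Visit index → queue [router, front, cache, worker, queue, gate, agent, hub]
Visit router; enqueue core → queue [front, cache, worker, queue, gate, agent, hub, core]
Visit front → queue [cache, worker, queue, gate, agent, hub, core]
Visit cache; enqueue proxy → queue [worker, queue, gate, agent, hub, core, proxy]
Visit worker; enqueue root → queue [queue, gate, agent, hub, core, proxy, root]
Visit queue → queue [gate, agent, hub, core, proxy, root]
Visit gate → queue [agent, hub, core, proxy, root]
Visit agent → queue [hub, core, proxy, root]
Visit hub → queue [core, proxy, root]
Visit core → queue [proxy, root]
Visit proxy → queue [root]
Visit root → queue []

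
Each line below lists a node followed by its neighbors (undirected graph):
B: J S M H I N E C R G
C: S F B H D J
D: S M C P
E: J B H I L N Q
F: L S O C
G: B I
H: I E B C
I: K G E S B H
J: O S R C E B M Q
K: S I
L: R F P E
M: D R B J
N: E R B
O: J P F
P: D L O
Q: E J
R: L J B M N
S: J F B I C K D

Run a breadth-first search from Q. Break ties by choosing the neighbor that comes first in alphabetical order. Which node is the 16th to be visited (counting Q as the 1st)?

F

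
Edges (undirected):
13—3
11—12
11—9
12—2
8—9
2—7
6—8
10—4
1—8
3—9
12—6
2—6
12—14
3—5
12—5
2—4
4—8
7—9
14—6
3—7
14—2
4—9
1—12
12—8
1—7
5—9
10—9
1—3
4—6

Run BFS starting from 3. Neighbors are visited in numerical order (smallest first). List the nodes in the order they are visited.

3 1 5 7 9 13 8 12 2 4 10 11 6 14

Visit 3; enqueue 1, 5, 7, 9, 13 → queue [1, 5, 7, 9, 13]
Visit 1; enqueue 8, 12 → queue [5, 7, 9, 13, 8, 12]
Visit 5 → queue [7, 9, 13, 8, 12]
Visit 7; enqueue 2 → queue [9, 13, 8, 12, 2]
Visit 9; enqueue 4, 10, 11 → queue [13, 8, 12, 2, 4, 10, 11]
Visit 13 → queue [8, 12, 2, 4, 10, 11]
Visit 8; enqueue 6 → queue [12, 2, 4, 10, 11, 6]
Visit 12; enqueue 14 → queue [2, 4, 10, 11, 6, 14]
Visit 2 → queue [4, 10, 11, 6, 14]
Visit 4 → queue [10, 11, 6, 14]
Visit 10 → queue [11, 6, 14]
Visit 11 → queue [6, 14]
Visit 6 → queue [14]
Visit 14 → queue []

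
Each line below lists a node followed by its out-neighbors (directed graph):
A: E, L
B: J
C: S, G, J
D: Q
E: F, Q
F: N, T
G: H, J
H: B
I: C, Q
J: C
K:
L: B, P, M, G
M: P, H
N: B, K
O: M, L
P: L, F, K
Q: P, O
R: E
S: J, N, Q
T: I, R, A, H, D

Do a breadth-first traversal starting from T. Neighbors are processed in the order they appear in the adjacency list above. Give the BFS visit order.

Visit T; enqueue I, R, A, H, D → queue [I, R, A, H, D]
Visit I; enqueue C, Q → queue [R, A, H, D, C, Q]
Visit R; enqueue E → queue [A, H, D, C, Q, E]
Visit A; enqueue L → queue [H, D, C, Q, E, L]
Visit H; enqueue B → queue [D, C, Q, E, L, B]
Visit D → queue [C, Q, E, L, B]
Visit C; enqueue S, G, J → queue [Q, E, L, B, S, G, J]
Visit Q; enqueue P, O → queue [E, L, B, S, G, J, P, O]
Visit E; enqueue F → queue [L, B, S, G, J, P, O, F]
Visit L; enqueue M → queue [B, S, G, J, P, O, F, M]
Visit B → queue [S, G, J, P, O, F, M]
Visit S; enqueue N → queue [G, J, P, O, F, M, N]
Visit G → queue [J, P, O, F, M, N]
Visit J → queue [P, O, F, M, N]
Visit P; enqueue K → queue [O, F, M, N, K]
Visit O → queue [F, M, N, K]
Visit F → queue [M, N, K]
Visit M → queue [N, K]
Visit N → queue [K]
Visit K → queue []

T, I, R, A, H, D, C, Q, E, L, B, S, G, J, P, O, F, M, N, K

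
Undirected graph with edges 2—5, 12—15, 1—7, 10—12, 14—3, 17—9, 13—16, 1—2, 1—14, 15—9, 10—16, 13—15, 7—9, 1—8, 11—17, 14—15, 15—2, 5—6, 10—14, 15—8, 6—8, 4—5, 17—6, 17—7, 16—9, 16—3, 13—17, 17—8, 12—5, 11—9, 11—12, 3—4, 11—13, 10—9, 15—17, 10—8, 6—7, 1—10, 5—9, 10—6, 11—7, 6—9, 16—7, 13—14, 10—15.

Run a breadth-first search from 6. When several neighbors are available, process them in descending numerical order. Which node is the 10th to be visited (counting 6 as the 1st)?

11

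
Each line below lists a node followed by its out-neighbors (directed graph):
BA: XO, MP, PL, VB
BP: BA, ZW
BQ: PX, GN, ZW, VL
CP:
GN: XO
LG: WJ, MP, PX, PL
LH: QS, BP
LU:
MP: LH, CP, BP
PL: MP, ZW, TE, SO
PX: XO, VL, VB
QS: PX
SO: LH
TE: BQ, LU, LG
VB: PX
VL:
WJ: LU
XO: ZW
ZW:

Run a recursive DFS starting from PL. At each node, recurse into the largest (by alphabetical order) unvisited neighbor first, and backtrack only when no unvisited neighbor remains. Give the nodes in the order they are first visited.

PL, ZW, TE, LU, LG, WJ, PX, XO, VL, VB, MP, LH, QS, BP, BA, CP, BQ, GN, SO

Visit PL
PL → ZW
PL → TE
TE → LU
TE → LG
LG → WJ
LG → PX
PX → XO
PX → VL
PX → VB
LG → MP
MP → LH
LH → QS
LH → BP
BP → BA
MP → CP
TE → BQ
BQ → GN
PL → SO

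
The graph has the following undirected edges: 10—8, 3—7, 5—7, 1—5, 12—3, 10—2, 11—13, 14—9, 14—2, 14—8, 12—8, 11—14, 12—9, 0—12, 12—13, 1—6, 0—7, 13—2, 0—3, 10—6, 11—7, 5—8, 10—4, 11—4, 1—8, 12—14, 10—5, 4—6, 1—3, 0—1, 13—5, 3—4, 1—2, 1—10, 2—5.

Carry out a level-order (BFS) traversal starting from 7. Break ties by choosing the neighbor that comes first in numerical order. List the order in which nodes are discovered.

7, 0, 3, 5, 11, 1, 12, 4, 2, 8, 10, 13, 14, 6, 9

Visit 7; enqueue 0, 3, 5, 11 → queue [0, 3, 5, 11]
Visit 0; enqueue 1, 12 → queue [3, 5, 11, 1, 12]
Visit 3; enqueue 4 → queue [5, 11, 1, 12, 4]
Visit 5; enqueue 2, 8, 10, 13 → queue [11, 1, 12, 4, 2, 8, 10, 13]
Visit 11; enqueue 14 → queue [1, 12, 4, 2, 8, 10, 13, 14]
Visit 1; enqueue 6 → queue [12, 4, 2, 8, 10, 13, 14, 6]
Visit 12; enqueue 9 → queue [4, 2, 8, 10, 13, 14, 6, 9]
Visit 4 → queue [2, 8, 10, 13, 14, 6, 9]
Visit 2 → queue [8, 10, 13, 14, 6, 9]
Visit 8 → queue [10, 13, 14, 6, 9]
Visit 10 → queue [13, 14, 6, 9]
Visit 13 → queue [14, 6, 9]
Visit 14 → queue [6, 9]
Visit 6 → queue [9]
Visit 9 → queue []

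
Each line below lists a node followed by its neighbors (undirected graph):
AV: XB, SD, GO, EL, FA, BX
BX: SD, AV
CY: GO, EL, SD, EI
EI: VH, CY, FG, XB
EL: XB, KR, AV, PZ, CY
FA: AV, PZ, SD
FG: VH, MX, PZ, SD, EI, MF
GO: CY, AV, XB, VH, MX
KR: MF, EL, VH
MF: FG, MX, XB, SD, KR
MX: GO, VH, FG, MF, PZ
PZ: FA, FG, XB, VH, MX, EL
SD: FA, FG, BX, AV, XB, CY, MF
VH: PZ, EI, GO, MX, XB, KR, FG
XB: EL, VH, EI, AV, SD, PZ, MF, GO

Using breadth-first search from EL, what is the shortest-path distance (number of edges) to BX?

2

Level 0: EL
Level 1: AV, CY, KR, PZ, XB
Level 2: BX, EI, FA, FG, GO, MF, MX, SD, VH
BX first appears at level 2.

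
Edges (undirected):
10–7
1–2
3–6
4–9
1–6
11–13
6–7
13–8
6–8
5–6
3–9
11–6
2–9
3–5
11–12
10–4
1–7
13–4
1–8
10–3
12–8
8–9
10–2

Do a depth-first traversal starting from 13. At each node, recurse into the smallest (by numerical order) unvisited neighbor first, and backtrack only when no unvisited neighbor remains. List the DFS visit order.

Visit 13
13 → 4
4 → 9
9 → 2
2 → 1
1 → 6
6 → 3
3 → 5
3 → 10
10 → 7
6 → 8
8 → 12
12 → 11

13 -> 4 -> 9 -> 2 -> 1 -> 6 -> 3 -> 5 -> 10 -> 7 -> 8 -> 12 -> 11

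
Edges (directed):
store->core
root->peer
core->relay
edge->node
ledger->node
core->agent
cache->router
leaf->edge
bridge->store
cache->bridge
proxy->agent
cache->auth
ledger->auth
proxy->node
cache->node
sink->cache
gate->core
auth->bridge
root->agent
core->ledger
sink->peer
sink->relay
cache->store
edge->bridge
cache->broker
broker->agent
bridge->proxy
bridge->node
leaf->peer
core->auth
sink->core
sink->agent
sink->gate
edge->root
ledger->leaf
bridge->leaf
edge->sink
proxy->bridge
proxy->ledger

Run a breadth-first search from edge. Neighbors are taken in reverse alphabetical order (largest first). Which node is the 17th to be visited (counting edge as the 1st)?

router

Visit edge; enqueue sink, root, node, bridge → queue [sink, root, node, bridge]
Visit sink; enqueue relay, peer, gate, core, cache, agent → queue [root, node, bridge, relay, peer, gate, core, cache, agent]
Visit root → queue [node, bridge, relay, peer, gate, core, cache, agent]
Visit node → queue [bridge, relay, peer, gate, core, cache, agent]
Visit bridge; enqueue store, proxy, leaf → queue [relay, peer, gate, core, cache, agent, store, proxy, leaf]
Visit relay → queue [peer, gate, core, cache, agent, store, proxy, leaf]
Visit peer → queue [gate, core, cache, agent, store, proxy, leaf]
Visit gate → queue [core, cache, agent, store, proxy, leaf]
Visit core; enqueue ledger, auth → queue [cache, agent, store, proxy, leaf, ledger, auth]
Visit cache; enqueue router, broker → queue [agent, store, proxy, leaf, ledger, auth, router, broker]
Visit agent → queue [store, proxy, leaf, ledger, auth, router, broker]
Visit store → queue [proxy, leaf, ledger, auth, router, broker]
Visit proxy → queue [leaf, ledger, auth, router, broker]
Visit leaf → queue [ledger, auth, router, broker]
Visit ledger → queue [auth, router, broker]
Visit auth → queue [router, broker]
Visit router → queue [broker]
Visit broker → queue []

Visit order: edge, sink, root, node, bridge, relay, peer, gate, core, cache, agent, store, proxy, leaf, ledger, auth, router, broker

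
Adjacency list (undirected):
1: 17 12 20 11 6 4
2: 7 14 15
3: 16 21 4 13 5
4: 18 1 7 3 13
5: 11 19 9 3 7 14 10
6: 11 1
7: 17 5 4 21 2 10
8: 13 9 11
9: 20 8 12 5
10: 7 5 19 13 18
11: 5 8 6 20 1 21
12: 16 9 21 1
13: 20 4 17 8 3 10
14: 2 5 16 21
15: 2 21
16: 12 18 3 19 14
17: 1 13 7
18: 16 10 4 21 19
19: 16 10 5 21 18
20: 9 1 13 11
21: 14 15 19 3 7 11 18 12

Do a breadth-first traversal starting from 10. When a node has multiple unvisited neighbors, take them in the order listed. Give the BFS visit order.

Visit 10; enqueue 7, 5, 19, 13, 18 → queue [7, 5, 19, 13, 18]
Visit 7; enqueue 17, 4, 21, 2 → queue [5, 19, 13, 18, 17, 4, 21, 2]
Visit 5; enqueue 11, 9, 3, 14 → queue [19, 13, 18, 17, 4, 21, 2, 11, 9, 3, 14]
Visit 19; enqueue 16 → queue [13, 18, 17, 4, 21, 2, 11, 9, 3, 14, 16]
Visit 13; enqueue 20, 8 → queue [18, 17, 4, 21, 2, 11, 9, 3, 14, 16, 20, 8]
Visit 18 → queue [17, 4, 21, 2, 11, 9, 3, 14, 16, 20, 8]
Visit 17; enqueue 1 → queue [4, 21, 2, 11, 9, 3, 14, 16, 20, 8, 1]
Visit 4 → queue [21, 2, 11, 9, 3, 14, 16, 20, 8, 1]
Visit 21; enqueue 15, 12 → queue [2, 11, 9, 3, 14, 16, 20, 8, 1, 15, 12]
Visit 2 → queue [11, 9, 3, 14, 16, 20, 8, 1, 15, 12]
Visit 11; enqueue 6 → queue [9, 3, 14, 16, 20, 8, 1, 15, 12, 6]
Visit 9 → queue [3, 14, 16, 20, 8, 1, 15, 12, 6]
Visit 3 → queue [14, 16, 20, 8, 1, 15, 12, 6]
Visit 14 → queue [16, 20, 8, 1, 15, 12, 6]
Visit 16 → queue [20, 8, 1, 15, 12, 6]
Visit 20 → queue [8, 1, 15, 12, 6]
Visit 8 → queue [1, 15, 12, 6]
Visit 1 → queue [15, 12, 6]
Visit 15 → queue [12, 6]
Visit 12 → queue [6]
Visit 6 → queue []

10 → 7 → 5 → 19 → 13 → 18 → 17 → 4 → 21 → 2 → 11 → 9 → 3 → 14 → 16 → 20 → 8 → 1 → 15 → 12 → 6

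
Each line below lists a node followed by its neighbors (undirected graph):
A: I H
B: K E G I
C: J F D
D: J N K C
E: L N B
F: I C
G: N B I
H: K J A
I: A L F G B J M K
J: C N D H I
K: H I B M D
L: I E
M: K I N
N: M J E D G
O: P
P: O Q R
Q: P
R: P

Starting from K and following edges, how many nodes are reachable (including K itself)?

BFS from K visits: K, M, I, H, D, B, N, L, J, G, F, A, C, E
Reachable nodes: 14 of 18 total.

14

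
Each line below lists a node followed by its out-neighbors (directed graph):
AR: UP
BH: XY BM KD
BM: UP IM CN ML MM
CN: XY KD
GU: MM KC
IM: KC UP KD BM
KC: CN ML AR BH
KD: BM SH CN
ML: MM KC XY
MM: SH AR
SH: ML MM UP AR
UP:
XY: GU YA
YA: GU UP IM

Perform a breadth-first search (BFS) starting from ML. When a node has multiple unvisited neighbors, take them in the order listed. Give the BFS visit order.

ML MM KC XY SH AR CN BH GU YA UP KD BM IM

Visit ML; enqueue MM, KC, XY → queue [MM, KC, XY]
Visit MM; enqueue SH, AR → queue [KC, XY, SH, AR]
Visit KC; enqueue CN, BH → queue [XY, SH, AR, CN, BH]
Visit XY; enqueue GU, YA → queue [SH, AR, CN, BH, GU, YA]
Visit SH; enqueue UP → queue [AR, CN, BH, GU, YA, UP]
Visit AR → queue [CN, BH, GU, YA, UP]
Visit CN; enqueue KD → queue [BH, GU, YA, UP, KD]
Visit BH; enqueue BM → queue [GU, YA, UP, KD, BM]
Visit GU → queue [YA, UP, KD, BM]
Visit YA; enqueue IM → queue [UP, KD, BM, IM]
Visit UP → queue [KD, BM, IM]
Visit KD → queue [BM, IM]
Visit BM → queue [IM]
Visit IM → queue []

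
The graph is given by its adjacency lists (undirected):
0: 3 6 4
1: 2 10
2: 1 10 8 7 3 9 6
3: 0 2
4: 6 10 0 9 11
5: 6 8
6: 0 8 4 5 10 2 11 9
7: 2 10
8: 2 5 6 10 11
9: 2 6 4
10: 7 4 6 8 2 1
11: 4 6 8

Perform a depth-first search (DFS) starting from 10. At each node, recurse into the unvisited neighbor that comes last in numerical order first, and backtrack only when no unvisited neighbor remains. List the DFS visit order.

Visit 10
10 → 8
8 → 11
11 → 6
6 → 9
9 → 4
4 → 0
0 → 3
3 → 2
2 → 7
2 → 1
6 → 5

10 -> 8 -> 11 -> 6 -> 9 -> 4 -> 0 -> 3 -> 2 -> 7 -> 1 -> 5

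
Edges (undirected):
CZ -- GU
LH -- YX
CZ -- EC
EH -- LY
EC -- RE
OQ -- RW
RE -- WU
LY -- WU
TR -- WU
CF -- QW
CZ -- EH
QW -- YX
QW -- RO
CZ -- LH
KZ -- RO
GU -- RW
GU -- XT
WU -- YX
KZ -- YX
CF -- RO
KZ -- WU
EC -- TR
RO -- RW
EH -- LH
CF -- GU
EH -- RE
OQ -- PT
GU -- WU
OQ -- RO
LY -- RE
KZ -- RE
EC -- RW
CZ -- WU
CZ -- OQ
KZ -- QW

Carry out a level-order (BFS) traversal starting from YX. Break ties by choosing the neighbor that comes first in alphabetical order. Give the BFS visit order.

YX -> KZ -> LH -> QW -> WU -> RE -> RO -> CZ -> EH -> CF -> GU -> LY -> TR -> EC -> OQ -> RW -> XT -> PT

Visit YX; enqueue KZ, LH, QW, WU → queue [KZ, LH, QW, WU]
Visit KZ; enqueue RE, RO → queue [LH, QW, WU, RE, RO]
Visit LH; enqueue CZ, EH → queue [QW, WU, RE, RO, CZ, EH]
Visit QW; enqueue CF → queue [WU, RE, RO, CZ, EH, CF]
Visit WU; enqueue GU, LY, TR → queue [RE, RO, CZ, EH, CF, GU, LY, TR]
Visit RE; enqueue EC → queue [RO, CZ, EH, CF, GU, LY, TR, EC]
Visit RO; enqueue OQ, RW → queue [CZ, EH, CF, GU, LY, TR, EC, OQ, RW]
Visit CZ → queue [EH, CF, GU, LY, TR, EC, OQ, RW]
Visit EH → queue [CF, GU, LY, TR, EC, OQ, RW]
Visit CF → queue [GU, LY, TR, EC, OQ, RW]
Visit GU; enqueue XT → queue [LY, TR, EC, OQ, RW, XT]
Visit LY → queue [TR, EC, OQ, RW, XT]
Visit TR → queue [EC, OQ, RW, XT]
Visit EC → queue [OQ, RW, XT]
Visit OQ; enqueue PT → queue [RW, XT, PT]
Visit RW → queue [XT, PT]
Visit XT → queue [PT]
Visit PT → queue []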